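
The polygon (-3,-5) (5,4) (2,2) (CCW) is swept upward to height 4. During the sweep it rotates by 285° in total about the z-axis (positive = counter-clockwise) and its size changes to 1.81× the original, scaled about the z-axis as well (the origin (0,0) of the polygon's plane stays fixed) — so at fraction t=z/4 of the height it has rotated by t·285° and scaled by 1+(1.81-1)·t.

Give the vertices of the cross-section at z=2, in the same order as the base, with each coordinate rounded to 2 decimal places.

Cross-section at z=2: (7.62,3.01) (-8.99,-0.18) (-3.94,-0.52)

t = z/height = 2/4 = 0.5
s = 1 + (scale-1)·z/height = 1 + (1.81-1)·2/4 = 1.405000
θ = twist·z/height = 285°·2/4 = 142.5000° = 2.487094 rad
cos θ = -0.793353, sin θ = 0.608761 (intermediates below are computed at full precision and shown rounded to 5 d.p.)
v1: (-3,-5) → rotate → (5.42387,2.14048) → ×s → (7.62053,3.00738) → (7.62,3.01)
v2: (5,4) → rotate → (-6.40181,-0.12961) → ×s → (-8.99455,-0.18210) → (-8.99,-0.18)
v3: (2,2) → rotate → (-2.80423,-0.36918) → ×s → (-3.93994,-0.51870) → (-3.94,-0.52)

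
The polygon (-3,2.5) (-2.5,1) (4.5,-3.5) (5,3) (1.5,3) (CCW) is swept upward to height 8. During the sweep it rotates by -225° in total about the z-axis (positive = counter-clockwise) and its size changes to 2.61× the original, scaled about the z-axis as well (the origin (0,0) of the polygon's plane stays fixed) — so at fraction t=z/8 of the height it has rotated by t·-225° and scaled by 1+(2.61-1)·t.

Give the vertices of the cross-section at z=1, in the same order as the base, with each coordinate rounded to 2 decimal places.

Cross-section at z=1: (-1.76,4.35) (-2.08,2.48) (2.79,-6.26) (7.00,0.35) (3.29,2.33)

t = z/height = 1/8 = 0.125
s = 1 + (scale-1)·z/height = 1 + (2.61-1)·1/8 = 1.201250
θ = twist·z/height = -225°·1/8 = -28.1250° = -0.490874 rad
cos θ = 0.881921, sin θ = -0.471397 (intermediates below are computed at full precision and shown rounded to 5 d.p.)
v1: (-3,2.5) → rotate → (-1.46727,3.61899) → ×s → (-1.76256,4.34732) → (-1.76,4.35)
v2: (-2.5,1) → rotate → (-1.73341,2.06041) → ×s → (-2.08225,2.47507) → (-2.08,2.48)
v3: (4.5,-3.5) → rotate → (2.31876,-5.20801) → ×s → (2.78541,-6.25612) → (2.79,-6.26)
v4: (5,3) → rotate → (5.82380,0.28878) → ×s → (6.99584,0.34690) → (7.00,0.35)
v5: (1.5,3) → rotate → (2.73707,1.93867) → ×s → (3.28791,2.32883) → (3.29,2.33)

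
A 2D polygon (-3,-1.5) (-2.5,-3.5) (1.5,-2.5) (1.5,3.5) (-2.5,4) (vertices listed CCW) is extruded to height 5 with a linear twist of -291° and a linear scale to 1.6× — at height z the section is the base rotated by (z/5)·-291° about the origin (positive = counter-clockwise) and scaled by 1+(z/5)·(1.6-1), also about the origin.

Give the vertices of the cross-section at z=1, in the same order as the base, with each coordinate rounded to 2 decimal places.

t = z/height = 1/5 = 0.2
s = 1 + (scale-1)·z/height = 1 + (1.6-1)·1/5 = 1.120000
θ = twist·z/height = -291°·1/5 = -58.2000° = -1.015782 rad
cos θ = 0.526956, sin θ = -0.849893 (intermediates below are computed at full precision and shown rounded to 5 d.p.)
v1: (-3,-1.5) → rotate → (-2.85571,1.75924) → ×s → (-3.19839,1.97035) → (-3.20,1.97)
v2: (-2.5,-3.5) → rotate → (-4.29201,0.28039) → ×s → (-4.80706,0.31403) → (-4.81,0.31)
v3: (1.5,-2.5) → rotate → (-1.33430,-2.59223) → ×s → (-1.49441,-2.90330) → (-1.49,-2.90)
v4: (1.5,3.5) → rotate → (3.76506,0.56951) → ×s → (4.21687,0.63785) → (4.22,0.64)
v5: (-2.5,4) → rotate → (2.08218,4.23255) → ×s → (2.33204,4.74046) → (2.33,4.74)

Cross-section at z=1: (-3.20,1.97) (-4.81,0.31) (-1.49,-2.90) (4.22,0.64) (2.33,4.74)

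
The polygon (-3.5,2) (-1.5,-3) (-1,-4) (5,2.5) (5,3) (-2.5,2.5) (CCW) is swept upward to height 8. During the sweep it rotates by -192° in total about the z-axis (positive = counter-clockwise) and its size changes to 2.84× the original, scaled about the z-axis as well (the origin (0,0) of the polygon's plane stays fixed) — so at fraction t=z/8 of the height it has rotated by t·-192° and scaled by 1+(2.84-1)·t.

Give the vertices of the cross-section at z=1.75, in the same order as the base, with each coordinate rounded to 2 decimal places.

t = z/height = 1.75/8 = 0.21875
s = 1 + (scale-1)·z/height = 1 + (2.84-1)·1.75/8 = 1.402500
θ = twist·z/height = -192°·1.75/8 = -42.0000° = -0.733038 rad
cos θ = 0.743145, sin θ = -0.669131 (intermediates below are computed at full precision and shown rounded to 5 d.p.)
v1: (-3.5,2) → rotate → (-1.26275,3.82825) → ×s → (-1.77100,5.36912) → (-1.77,5.37)
v2: (-1.5,-3) → rotate → (-3.12211,-1.22574) → ×s → (-4.37876,-1.71910) → (-4.38,-1.72)
v3: (-1,-4) → rotate → (-3.41967,-2.30345) → ×s → (-4.79608,-3.23059) → (-4.80,-3.23)
v4: (5,2.5) → rotate → (5.38855,-1.48779) → ×s → (7.55744,-2.08663) → (7.56,-2.09)
v5: (5,3) → rotate → (5.72312,-1.11622) → ×s → (8.02667,-1.56550) → (8.03,-1.57)
v6: (-2.5,2.5) → rotate → (-0.18504,3.53069) → ×s → (-0.25951,4.95179) → (-0.26,4.95)

Cross-section at z=1.75: (-1.77,5.37) (-4.38,-1.72) (-4.80,-3.23) (7.56,-2.09) (8.03,-1.57) (-0.26,4.95)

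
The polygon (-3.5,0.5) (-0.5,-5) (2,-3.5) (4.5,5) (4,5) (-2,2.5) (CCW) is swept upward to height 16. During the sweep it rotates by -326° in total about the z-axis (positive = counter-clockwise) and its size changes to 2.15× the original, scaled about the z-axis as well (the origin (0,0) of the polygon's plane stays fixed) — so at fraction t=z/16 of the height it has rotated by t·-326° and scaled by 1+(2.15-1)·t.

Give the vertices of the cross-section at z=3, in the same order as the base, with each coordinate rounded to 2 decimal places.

Cross-section at z=3: (-1.52,4.02) (-5.62,-2.40) (-2.55,-4.18) (7.96,-1.86) (7.67,-1.32) (1.49,3.60)

t = z/height = 3/16 = 0.1875
s = 1 + (scale-1)·z/height = 1 + (2.15-1)·3/16 = 1.215625
θ = twist·z/height = -326°·3/16 = -61.1250° = -1.066833 rad
cos θ = 0.482900, sin θ = -0.875675 (intermediates below are computed at full precision and shown rounded to 5 d.p.)
v1: (-3.5,0.5) → rotate → (-1.25231,3.30631) → ×s → (-1.52234,4.01924) → (-1.52,4.02)
v2: (-0.5,-5) → rotate → (-4.61983,-1.97666) → ×s → (-5.61598,-2.40288) → (-5.62,-2.40)
v3: (2,-3.5) → rotate → (-2.09906,-3.44150) → ×s → (-2.55167,-4.18358) → (-2.55,-4.18)
v4: (4.5,5) → rotate → (6.55143,-1.52604) → ×s → (7.96408,-1.85509) → (7.96,-1.86)
v5: (4,5) → rotate → (6.30998,-1.08820) → ×s → (7.67057,-1.32284) → (7.67,-1.32)
v6: (-2,2.5) → rotate → (1.22339,2.95860) → ×s → (1.48718,3.59655) → (1.49,3.60)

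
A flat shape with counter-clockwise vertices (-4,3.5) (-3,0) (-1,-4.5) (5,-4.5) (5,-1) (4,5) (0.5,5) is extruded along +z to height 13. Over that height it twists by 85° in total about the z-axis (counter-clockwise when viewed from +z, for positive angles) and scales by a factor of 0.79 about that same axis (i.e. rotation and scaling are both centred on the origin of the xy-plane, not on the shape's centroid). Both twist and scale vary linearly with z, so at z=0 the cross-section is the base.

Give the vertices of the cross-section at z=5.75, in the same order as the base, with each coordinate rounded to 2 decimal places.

t = z/height = 5.75/13 = 0.442308
s = 1 + (scale-1)·z/height = 1 + (0.79-1)·5.75/13 = 0.907115
θ = twist·z/height = 85°·5.75/13 = 37.5962° = 0.656177 rad
cos θ = 0.792331, sin θ = 0.610092 (intermediates below are computed at full precision and shown rounded to 5 d.p.)
v1: (-4,3.5) → rotate → (-5.30464,0.33279) → ×s → (-4.81192,0.30188) → (-4.81,0.30)
v2: (-3,0) → rotate → (-2.37699,-1.83028) → ×s → (-2.15621,-1.66027) → (-2.16,-1.66)
v3: (-1,-4.5) → rotate → (1.95308,-4.17558) → ×s → (1.77167,-3.78773) → (1.77,-3.79)
v4: (5,-4.5) → rotate → (6.70707,-0.51503) → ×s → (6.08408,-0.46719) → (6.08,-0.47)
v5: (5,-1) → rotate → (4.57174,2.25813) → ×s → (4.14710,2.04838) → (4.15,2.05)
v6: (4,5) → rotate → (0.11886,6.40202) → ×s → (0.10782,5.80737) → (0.11,5.81)
v7: (0.5,5) → rotate → (-2.65429,4.26670) → ×s → (-2.40775,3.87039) → (-2.41,3.87)

Cross-section at z=5.75: (-4.81,0.30) (-2.16,-1.66) (1.77,-3.79) (6.08,-0.47) (4.15,2.05) (0.11,5.81) (-2.41,3.87)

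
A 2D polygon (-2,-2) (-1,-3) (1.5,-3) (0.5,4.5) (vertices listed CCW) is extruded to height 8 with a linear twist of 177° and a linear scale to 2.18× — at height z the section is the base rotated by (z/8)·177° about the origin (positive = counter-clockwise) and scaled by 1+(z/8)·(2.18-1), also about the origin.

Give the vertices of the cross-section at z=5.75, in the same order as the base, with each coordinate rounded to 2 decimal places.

t = z/height = 5.75/8 = 0.71875
s = 1 + (scale-1)·z/height = 1 + (2.18-1)·5.75/8 = 1.848125
θ = twist·z/height = 177°·5.75/8 = 127.2188° = 2.220386 rad
cos θ = -0.604860, sin θ = 0.796332 (intermediates below are computed at full precision and shown rounded to 5 d.p.)
v1: (-2,-2) → rotate → (2.80238,-0.38294) → ×s → (5.17916,-0.70773) → (5.18,-0.71)
v2: (-1,-3) → rotate → (2.99386,1.01825) → ×s → (5.53302,1.88185) → (5.53,1.88)
v3: (1.5,-3) → rotate → (1.48171,3.00908) → ×s → (2.73838,5.56115) → (2.74,5.56)
v4: (0.5,4.5) → rotate → (-3.88592,-2.32370) → ×s → (-7.18167,-4.29449) → (-7.18,-4.29)

Cross-section at z=5.75: (5.18,-0.71) (5.53,1.88) (2.74,5.56) (-7.18,-4.29)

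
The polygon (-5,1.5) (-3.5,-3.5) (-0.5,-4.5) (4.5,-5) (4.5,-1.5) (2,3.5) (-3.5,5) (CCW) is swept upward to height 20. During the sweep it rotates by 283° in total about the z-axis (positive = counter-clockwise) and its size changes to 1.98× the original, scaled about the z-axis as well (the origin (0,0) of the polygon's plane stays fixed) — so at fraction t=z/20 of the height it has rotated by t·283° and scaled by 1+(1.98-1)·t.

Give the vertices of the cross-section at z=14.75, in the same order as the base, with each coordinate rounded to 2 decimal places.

t = z/height = 14.75/20 = 0.7375
s = 1 + (scale-1)·z/height = 1 + (1.98-1)·14.75/20 = 1.722750
θ = twist·z/height = 283°·14.75/20 = 208.7125° = 3.642720 rad
cos θ = -0.877041, sin θ = -0.480415 (intermediates below are computed at full precision and shown rounded to 5 d.p.)
v1: (-5,1.5) → rotate → (5.10583,1.08651) → ×s → (8.79607,1.87179) → (8.80,1.87)
v2: (-3.5,-3.5) → rotate → (1.38819,4.75110) → ×s → (2.39151,8.18495) → (2.39,8.18)
v3: (-0.5,-4.5) → rotate → (-1.72335,4.18689) → ×s → (-2.96889,7.21297) → (-2.97,7.21)
v4: (4.5,-5) → rotate → (-6.34876,2.22334) → ×s → (-10.93733,3.83026) → (-10.94,3.83)
v5: (4.5,-1.5) → rotate → (-4.66731,-0.84630) → ×s → (-8.04061,-1.45797) → (-8.04,-1.46)
v6: (2,3.5) → rotate → (-0.07263,-4.03047) → ×s → (-0.12512,-6.94350) → (-0.13,-6.94)
v7: (-3.5,5) → rotate → (5.47172,-2.70375) → ×s → (9.42640,-4.65789) → (9.43,-4.66)

Cross-section at z=14.75: (8.80,1.87) (2.39,8.18) (-2.97,7.21) (-10.94,3.83) (-8.04,-1.46) (-0.13,-6.94) (9.43,-4.66)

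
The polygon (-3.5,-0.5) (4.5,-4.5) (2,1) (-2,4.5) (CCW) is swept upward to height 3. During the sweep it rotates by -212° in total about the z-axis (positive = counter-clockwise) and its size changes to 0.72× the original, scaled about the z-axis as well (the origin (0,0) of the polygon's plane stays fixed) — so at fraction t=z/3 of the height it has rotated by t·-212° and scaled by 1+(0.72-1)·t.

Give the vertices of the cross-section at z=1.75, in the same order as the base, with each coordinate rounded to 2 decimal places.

Cross-section at z=1.75: (1.28,2.67) (-5.22,-1.05) (-0.23,-1.86) (4.06,-0.69)

t = z/height = 1.75/3 = 0.583333
s = 1 + (scale-1)·z/height = 1 + (0.72-1)·1.75/3 = 0.836667
θ = twist·z/height = -212°·1.75/3 = -123.6667° = -2.158391 rad
cos θ = -0.554360, sin θ = -0.832277 (intermediates below are computed at full precision and shown rounded to 5 d.p.)
v1: (-3.5,-0.5) → rotate → (1.52412,3.19015) → ×s → (1.27518,2.66909) → (1.28,2.67)
v2: (4.5,-4.5) → rotate → (-6.23987,-1.25062) → ×s → (-5.22069,-1.04636) → (-5.22,-1.05)
v3: (2,1) → rotate → (-0.27644,-2.21891) → ×s → (-0.23129,-1.85649) → (-0.23,-1.86)
v4: (-2,4.5) → rotate → (4.85397,-0.83007) → ×s → (4.06115,-0.69449) → (4.06,-0.69)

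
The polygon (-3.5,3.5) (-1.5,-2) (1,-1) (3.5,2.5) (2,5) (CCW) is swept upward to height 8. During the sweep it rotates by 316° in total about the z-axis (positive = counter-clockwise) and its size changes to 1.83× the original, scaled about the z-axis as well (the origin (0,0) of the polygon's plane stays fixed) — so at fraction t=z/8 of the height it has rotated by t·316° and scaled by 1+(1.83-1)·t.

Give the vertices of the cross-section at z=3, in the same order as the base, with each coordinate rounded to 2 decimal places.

t = z/height = 3/8 = 0.375
s = 1 + (scale-1)·z/height = 1 + (1.83-1)·3/8 = 1.311250
θ = twist·z/height = 316°·3/8 = 118.5000° = 2.068215 rad
cos θ = -0.477159, sin θ = 0.878817 (intermediates below are computed at full precision and shown rounded to 5 d.p.)
v1: (-3.5,3.5) → rotate → (-1.40580,-4.74592) → ×s → (-1.84336,-6.22308) → (-1.84,-6.22)
v2: (-1.5,-2) → rotate → (2.47337,-0.36391) → ×s → (3.24321,-0.47717) → (3.24,-0.48)
v3: (1,-1) → rotate → (0.40166,1.35598) → ×s → (0.52667,1.77802) → (0.53,1.78)
v4: (3.5,2.5) → rotate → (-3.86710,1.88296) → ×s → (-5.07073,2.46904) → (-5.07,2.47)
v5: (2,5) → rotate → (-5.34840,-0.62816) → ×s → (-7.01309,-0.82367) → (-7.01,-0.82)

Cross-section at z=3: (-1.84,-6.22) (3.24,-0.48) (0.53,1.78) (-5.07,2.47) (-7.01,-0.82)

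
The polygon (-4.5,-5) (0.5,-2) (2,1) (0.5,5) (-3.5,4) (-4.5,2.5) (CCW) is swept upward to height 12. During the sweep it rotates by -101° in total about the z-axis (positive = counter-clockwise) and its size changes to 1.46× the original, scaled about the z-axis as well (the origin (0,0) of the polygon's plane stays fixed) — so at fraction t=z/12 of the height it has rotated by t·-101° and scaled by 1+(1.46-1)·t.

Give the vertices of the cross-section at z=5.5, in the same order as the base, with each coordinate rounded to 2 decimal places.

t = z/height = 5.5/12 = 0.458333
s = 1 + (scale-1)·z/height = 1 + (1.46-1)·5.5/12 = 1.210833
θ = twist·z/height = -101°·5.5/12 = -46.2917° = -0.807942 rad
cos θ = 0.690988, sin θ = -0.722867 (intermediates below are computed at full precision and shown rounded to 5 d.p.)
v1: (-4.5,-5) → rotate → (-6.72378,-0.20204) → ×s → (-8.14137,-0.24463) → (-8.14,-0.24)
v2: (0.5,-2) → rotate → (-1.10024,-1.74341) → ×s → (-1.33221,-2.11098) → (-1.33,-2.11)
v3: (2,1) → rotate → (2.10484,-0.75475) → ×s → (2.54861,-0.91387) → (2.55,-0.91)
v4: (0.5,5) → rotate → (3.95983,3.09350) → ×s → (4.79469,3.74572) → (4.79,3.75)
v5: (-3.5,4) → rotate → (0.47301,5.29398) → ×s → (0.57274,6.41013) → (0.57,6.41)
v6: (-4.5,2.5) → rotate → (-1.30228,4.98037) → ×s → (-1.57684,6.03040) → (-1.58,6.03)

Cross-section at z=5.5: (-8.14,-0.24) (-1.33,-2.11) (2.55,-0.91) (4.79,3.75) (0.57,6.41) (-1.58,6.03)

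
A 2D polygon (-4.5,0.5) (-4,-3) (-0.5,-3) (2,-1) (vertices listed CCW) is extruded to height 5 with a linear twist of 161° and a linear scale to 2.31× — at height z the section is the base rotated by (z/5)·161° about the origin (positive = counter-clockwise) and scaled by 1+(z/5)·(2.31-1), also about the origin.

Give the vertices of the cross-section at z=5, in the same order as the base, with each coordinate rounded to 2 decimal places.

t = z/height = 5/5 = 1
s = 1 + (scale-1)·z/height = 1 + (2.31-1)·5/5 = 2.310000
θ = twist·z/height = 161°·5/5 = 161.0000° = 2.809980 rad
cos θ = -0.945519, sin θ = 0.325568 (intermediates below are computed at full precision and shown rounded to 5 d.p.)
v1: (-4.5,0.5) → rotate → (4.09205,-1.93782) → ×s → (9.45263,-4.47635) → (9.45,-4.48)
v2: (-4,-3) → rotate → (4.75878,1.53428) → ×s → (10.99278,3.54419) → (10.99,3.54)
v3: (-0.5,-3) → rotate → (1.44946,2.67377) → ×s → (3.34826,6.17641) → (3.35,6.18)
v4: (2,-1) → rotate → (-1.56547,1.59665) → ×s → (-3.61623,3.68827) → (-3.62,3.69)

Cross-section at z=5: (9.45,-4.48) (10.99,3.54) (3.35,6.18) (-3.62,3.69)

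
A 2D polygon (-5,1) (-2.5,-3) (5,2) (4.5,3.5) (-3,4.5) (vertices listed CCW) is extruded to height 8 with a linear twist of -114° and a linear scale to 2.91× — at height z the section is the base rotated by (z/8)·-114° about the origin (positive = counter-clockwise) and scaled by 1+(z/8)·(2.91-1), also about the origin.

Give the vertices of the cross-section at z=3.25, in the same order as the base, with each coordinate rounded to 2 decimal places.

t = z/height = 3.25/8 = 0.40625
s = 1 + (scale-1)·z/height = 1 + (2.91-1)·3.25/8 = 1.775938
θ = twist·z/height = -114°·3.25/8 = -46.3125° = -0.808306 rad
cos θ = 0.690725, sin θ = -0.723118 (intermediates below are computed at full precision and shown rounded to 5 d.p.)
v1: (-5,1) → rotate → (-2.73051,4.30631) → ×s → (-4.84921,7.64774) → (-4.85,7.65)
v2: (-2.5,-3) → rotate → (-3.89617,-0.26438) → ×s → (-6.91935,-0.46952) → (-6.92,-0.47)
v3: (5,2) → rotate → (4.89986,-2.23414) → ×s → (8.70184,-3.96769) → (8.70,-3.97)
v4: (4.5,3.5) → rotate → (5.63917,-0.83649) → ×s → (10.01482,-1.48556) → (10.01,-1.49)
v5: (-3,4.5) → rotate → (1.18186,5.27761) → ×s → (2.09890,9.37271) → (2.10,9.37)

Cross-section at z=3.25: (-4.85,7.65) (-6.92,-0.47) (8.70,-3.97) (10.01,-1.49) (2.10,9.37)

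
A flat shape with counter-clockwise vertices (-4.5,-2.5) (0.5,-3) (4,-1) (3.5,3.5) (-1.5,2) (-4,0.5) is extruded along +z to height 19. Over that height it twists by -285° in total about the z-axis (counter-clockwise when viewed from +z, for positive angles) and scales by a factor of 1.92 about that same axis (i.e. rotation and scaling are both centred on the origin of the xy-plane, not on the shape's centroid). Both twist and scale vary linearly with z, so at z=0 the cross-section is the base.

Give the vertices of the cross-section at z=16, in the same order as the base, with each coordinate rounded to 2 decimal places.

t = z/height = 16/19 = 0.842105
s = 1 + (scale-1)·z/height = 1 + (1.92-1)·16/19 = 1.774737
θ = twist·z/height = -285°·16/19 = -240.0000° = -4.188790 rad
cos θ = -0.500000, sin θ = 0.866025 (intermediates below are computed at full precision and shown rounded to 5 d.p.)
v1: (-4.5,-2.5) → rotate → (4.41506,-2.64711) → ×s → (7.83558,-4.69793) → (7.84,-4.70)
v2: (0.5,-3) → rotate → (2.34808,1.93301) → ×s → (4.16722,3.43059) → (4.17,3.43)
v3: (4,-1) → rotate → (-1.13397,3.96410) → ×s → (-2.01251,7.03524) → (-2.01,7.04)
v4: (3.5,3.5) → rotate → (-4.78109,1.28109) → ×s → (-8.48517,2.27360) → (-8.49,2.27)
v5: (-1.5,2) → rotate → (-0.98205,-2.29904) → ×s → (-1.74288,-4.08019) → (-1.74,-4.08)
v6: (-4,0.5) → rotate → (1.56699,-3.71410) → ×s → (2.78099,-6.59155) → (2.78,-6.59)

Cross-section at z=16: (7.84,-4.70) (4.17,3.43) (-2.01,7.04) (-8.49,2.27) (-1.74,-4.08) (2.78,-6.59)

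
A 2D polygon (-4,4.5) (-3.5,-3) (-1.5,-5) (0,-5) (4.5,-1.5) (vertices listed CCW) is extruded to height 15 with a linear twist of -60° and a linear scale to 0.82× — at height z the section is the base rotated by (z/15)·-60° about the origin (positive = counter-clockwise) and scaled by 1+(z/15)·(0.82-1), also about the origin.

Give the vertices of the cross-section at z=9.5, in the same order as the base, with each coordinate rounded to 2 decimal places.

Cross-section at z=9.5: (-0.34,5.32) (-4.08,-0.19) (-3.77,-2.67) (-2.73,-3.49) (2.32,-3.50)

t = z/height = 9.5/15 = 0.633333
s = 1 + (scale-1)·z/height = 1 + (0.82-1)·9.5/15 = 0.886000
θ = twist·z/height = -60°·9.5/15 = -38.0000° = -0.663225 rad
cos θ = 0.788011, sin θ = -0.615661 (intermediates below are computed at full precision and shown rounded to 5 d.p.)
v1: (-4,4.5) → rotate → (-0.38157,6.00869) → ×s → (-0.33807,5.32370) → (-0.34,5.32)
v2: (-3.5,-3) → rotate → (-4.60502,-0.20922) → ×s → (-4.08005,-0.18537) → (-4.08,-0.19)
v3: (-1.5,-5) → rotate → (-4.26032,-3.01656) → ×s → (-3.77465,-2.67267) → (-3.77,-2.67)
v4: (0,-5) → rotate → (-3.07831,-3.94005) → ×s → (-2.72738,-3.49089) → (-2.73,-3.49)
v5: (4.5,-1.5) → rotate → (2.62256,-3.95249) → ×s → (2.32358,-3.50191) → (2.32,-3.50)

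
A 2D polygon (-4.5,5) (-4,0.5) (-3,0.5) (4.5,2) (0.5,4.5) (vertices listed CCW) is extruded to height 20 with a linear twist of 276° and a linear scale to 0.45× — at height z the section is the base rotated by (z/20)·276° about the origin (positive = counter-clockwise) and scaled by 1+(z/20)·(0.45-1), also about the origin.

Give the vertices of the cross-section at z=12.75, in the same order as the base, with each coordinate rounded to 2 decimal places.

Cross-section at z=12.75: (2.69,-3.45) (2.57,-0.51) (1.92,-0.46) (-3.01,-1.09) (-0.53,-2.89)

t = z/height = 12.75/20 = 0.6375
s = 1 + (scale-1)·z/height = 1 + (0.45-1)·12.75/20 = 0.649375
θ = twist·z/height = 276°·12.75/20 = 175.9500° = 3.070907 rad
cos θ = -0.997503, sin θ = 0.070627 (intermediates below are computed at full precision and shown rounded to 5 d.p.)
v1: (-4.5,5) → rotate → (4.13563,-5.30534) → ×s → (2.68557,-3.44515) → (2.69,-3.45)
v2: (-4,0.5) → rotate → (3.95470,-0.78126) → ×s → (2.56808,-0.50733) → (2.57,-0.51)
v3: (-3,0.5) → rotate → (2.95719,-0.71063) → ×s → (1.92033,-0.46147) → (1.92,-0.46)
v4: (4.5,2) → rotate → (-4.63002,-1.67718) → ×s → (-3.00662,-1.08912) → (-3.01,-1.09)
v5: (0.5,4.5) → rotate → (-0.81657,-4.45345) → ×s → (-0.53026,-2.89196) → (-0.53,-2.89)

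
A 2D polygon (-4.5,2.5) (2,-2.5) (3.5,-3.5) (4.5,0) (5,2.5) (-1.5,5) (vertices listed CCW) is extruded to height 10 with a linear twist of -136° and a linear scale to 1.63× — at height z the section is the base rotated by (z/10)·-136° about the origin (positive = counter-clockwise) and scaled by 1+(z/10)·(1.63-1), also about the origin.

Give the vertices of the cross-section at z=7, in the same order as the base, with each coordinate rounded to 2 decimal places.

Cross-section at z=7: (4.18,6.13) (-3.85,-2.54) (-5.48,-4.57) (-0.59,-6.46) (2.93,-7.50) (7.37,1.50)

t = z/height = 7/10 = 0.7
s = 1 + (scale-1)·z/height = 1 + (1.63-1)·7/10 = 1.441000
θ = twist·z/height = -136°·7/10 = -95.2000° = -1.661553 rad
cos θ = -0.090633, sin θ = -0.995884 (intermediates below are computed at full precision and shown rounded to 5 d.p.)
v1: (-4.5,2.5) → rotate → (2.89756,4.25490) → ×s → (4.17538,6.13131) → (4.18,6.13)
v2: (2,-2.5) → rotate → (-2.67098,-1.76519) → ×s → (-3.84888,-2.54363) → (-3.85,-2.54)
v3: (3.5,-3.5) → rotate → (-3.80281,-3.16838) → ×s → (-5.47985,-4.56564) → (-5.48,-4.57)
v4: (4.5,0) → rotate → (-0.40785,-4.48148) → ×s → (-0.58771,-6.45781) → (-0.59,-6.46)
v5: (5,2.5) → rotate → (2.03655,-5.20600) → ×s → (2.93467,-7.50185) → (2.93,-7.50)
v6: (-1.5,5) → rotate → (5.11537,1.04066) → ×s → (7.37125,1.49960) → (7.37,1.50)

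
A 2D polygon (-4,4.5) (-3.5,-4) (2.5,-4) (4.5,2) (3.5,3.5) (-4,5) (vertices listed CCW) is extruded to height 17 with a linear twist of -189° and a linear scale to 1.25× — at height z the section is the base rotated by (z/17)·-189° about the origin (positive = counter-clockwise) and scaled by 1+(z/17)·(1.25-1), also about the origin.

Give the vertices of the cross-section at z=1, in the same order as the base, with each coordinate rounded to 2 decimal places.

Cross-section at z=1: (-3.10,5.26) (-4.27,-3.30) (1.71,-4.47) (4.87,1.11) (4.17,2.80) (-3.00,5.76)

t = z/height = 1/17 = 0.0588235
s = 1 + (scale-1)·z/height = 1 + (1.25-1)·1/17 = 1.014706
θ = twist·z/height = -189°·1/17 = -11.1176° = -0.194040 rad
cos θ = 0.981233, sin θ = -0.192824 (intermediates below are computed at full precision and shown rounded to 5 d.p.)
v1: (-4,4.5) → rotate → (-3.05722,5.18685) → ×s → (-3.10218,5.26312) → (-3.10,5.26)
v2: (-3.5,-4) → rotate → (-4.20561,-3.25005) → ×s → (-4.26746,-3.29784) → (-4.27,-3.30)
v3: (2.5,-4) → rotate → (1.68179,-4.40699) → ×s → (1.70652,-4.47180) → (1.71,-4.47)
v4: (4.5,2) → rotate → (4.80120,1.09476) → ×s → (4.87180,1.11086) → (4.87,1.11)
v5: (3.5,3.5) → rotate → (4.10920,2.75943) → ×s → (4.16963,2.80001) → (4.17,2.80)
v6: (-4,5) → rotate → (-2.96081,5.67746) → ×s → (-3.00435,5.76096) → (-3.00,5.76)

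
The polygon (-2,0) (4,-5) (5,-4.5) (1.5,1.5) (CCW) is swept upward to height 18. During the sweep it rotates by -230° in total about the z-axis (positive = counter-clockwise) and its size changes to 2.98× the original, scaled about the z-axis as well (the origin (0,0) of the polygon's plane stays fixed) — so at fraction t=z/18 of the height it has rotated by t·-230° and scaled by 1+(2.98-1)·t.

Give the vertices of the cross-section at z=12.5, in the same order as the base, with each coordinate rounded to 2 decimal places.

t = z/height = 12.5/18 = 0.694444
s = 1 + (scale-1)·z/height = 1 + (2.98-1)·12.5/18 = 2.375000
θ = twist·z/height = -230°·12.5/18 = -159.7222° = -2.787679 rad
cos θ = -0.938023, sin θ = -0.346572 (intermediates below are computed at full precision and shown rounded to 5 d.p.)
v1: (-2,0) → rotate → (1.87605,0.69314) → ×s → (4.45561,1.64622) → (4.46,1.65)
v2: (4,-5) → rotate → (-5.48495,3.30383) → ×s → (-13.02676,7.84660) → (-13.03,7.85)
v3: (5,-4.5) → rotate → (-6.24969,2.48825) → ×s → (-14.84301,5.90958) → (-14.84,5.91)
v4: (1.5,1.5) → rotate → (-0.88718,-1.92689) → ×s → (-2.10705,-4.57637) → (-2.11,-4.58)

Cross-section at z=12.5: (4.46,1.65) (-13.03,7.85) (-14.84,5.91) (-2.11,-4.58)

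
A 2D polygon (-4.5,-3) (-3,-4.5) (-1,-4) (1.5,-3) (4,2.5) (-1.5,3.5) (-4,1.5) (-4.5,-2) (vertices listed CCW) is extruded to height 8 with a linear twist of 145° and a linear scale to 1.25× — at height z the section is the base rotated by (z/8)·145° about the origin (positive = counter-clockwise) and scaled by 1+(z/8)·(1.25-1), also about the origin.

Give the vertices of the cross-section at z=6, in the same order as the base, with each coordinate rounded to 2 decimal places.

t = z/height = 6/8 = 0.75
s = 1 + (scale-1)·z/height = 1 + (1.25-1)·6/8 = 1.187500
θ = twist·z/height = 145°·6/8 = 108.7500° = 1.898046 rad
cos θ = -0.321439, sin θ = 0.946930 (intermediates below are computed at full precision and shown rounded to 5 d.p.)
v1: (-4.5,-3) → rotate → (4.28727,-3.29687) → ×s → (5.09113,-3.91503) → (5.09,-3.92)
v2: (-3,-4.5) → rotate → (5.22550,-1.39431) → ×s → (6.20529,-1.65575) → (6.21,-1.66)
v3: (-1,-4) → rotate → (4.10916,0.33883) → ×s → (4.87963,0.40236) → (4.88,0.40)
v4: (1.5,-3) → rotate → (2.35863,2.38471) → ×s → (2.80087,2.83185) → (2.80,2.83)
v5: (4,2.5) → rotate → (-3.65308,2.98412) → ×s → (-4.33804,3.54364) → (-4.34,3.54)
v6: (-1.5,3.5) → rotate → (-2.83210,-2.54543) → ×s → (-3.36311,-3.02270) → (-3.36,-3.02)
v7: (-4,1.5) → rotate → (-0.13464,-4.26988) → ×s → (-0.15988,-5.07048) → (-0.16,-5.07)
v8: (-4.5,-2) → rotate → (3.34034,-3.61831) → ×s → (3.96665,-4.29674) → (3.97,-4.30)

Cross-section at z=6: (5.09,-3.92) (6.21,-1.66) (4.88,0.40) (2.80,2.83) (-4.34,3.54) (-3.36,-3.02) (-0.16,-5.07) (3.97,-4.30)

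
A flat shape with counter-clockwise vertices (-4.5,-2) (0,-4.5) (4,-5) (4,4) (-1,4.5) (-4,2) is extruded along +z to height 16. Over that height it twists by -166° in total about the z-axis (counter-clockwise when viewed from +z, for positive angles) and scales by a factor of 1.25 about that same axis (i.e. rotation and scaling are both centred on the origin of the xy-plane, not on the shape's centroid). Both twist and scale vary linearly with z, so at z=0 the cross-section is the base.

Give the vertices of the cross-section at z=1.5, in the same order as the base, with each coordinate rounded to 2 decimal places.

t = z/height = 1.5/16 = 0.09375
s = 1 + (scale-1)·z/height = 1 + (1.25-1)·1.5/16 = 1.023438
θ = twist·z/height = -166°·1.5/16 = -15.5625° = -0.271617 rad
cos θ = 0.963338, sin θ = -0.268289 (intermediates below are computed at full precision and shown rounded to 5 d.p.)
v1: (-4.5,-2) → rotate → (-4.87160,-0.71937) → ×s → (-4.98578,-0.73623) → (-4.99,-0.74)
v2: (0,-4.5) → rotate → (-1.20730,-4.33502) → ×s → (-1.23560,-4.43662) → (-1.24,-4.44)
v3: (4,-5) → rotate → (2.51191,-5.88985) → ×s → (2.57078,-6.02789) → (2.57,-6.03)
v4: (4,4) → rotate → (4.92651,2.78020) → ×s → (5.04198,2.84536) → (5.04,2.85)
v5: (-1,4.5) → rotate → (0.24396,4.60331) → ×s → (0.24968,4.71120) → (0.25,4.71)
v6: (-4,2) → rotate → (-3.31677,2.99983) → ×s → (-3.39451,3.07014) → (-3.39,3.07)

Cross-section at z=1.5: (-4.99,-0.74) (-1.24,-4.44) (2.57,-6.03) (5.04,2.85) (0.25,4.71) (-3.39,3.07)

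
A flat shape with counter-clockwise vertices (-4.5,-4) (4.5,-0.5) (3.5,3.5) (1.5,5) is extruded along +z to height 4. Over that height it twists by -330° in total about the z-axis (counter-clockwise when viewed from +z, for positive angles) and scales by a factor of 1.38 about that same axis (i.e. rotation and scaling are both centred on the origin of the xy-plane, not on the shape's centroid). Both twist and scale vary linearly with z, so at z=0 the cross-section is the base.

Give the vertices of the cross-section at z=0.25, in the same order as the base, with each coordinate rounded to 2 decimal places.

Cross-section at z=0.25: (-5.75,-2.21) (4.13,-2.10) (4.62,2.09) (3.24,4.25)

t = z/height = 0.25/4 = 0.0625
s = 1 + (scale-1)·z/height = 1 + (1.38-1)·0.25/4 = 1.023750
θ = twist·z/height = -330°·0.25/4 = -20.6250° = -0.359974 rad
cos θ = 0.935906, sin θ = -0.352250 (intermediates below are computed at full precision and shown rounded to 5 d.p.)
v1: (-4.5,-4) → rotate → (-5.62058,-2.15850) → ×s → (-5.75407,-2.20976) → (-5.75,-2.21)
v2: (4.5,-0.5) → rotate → (4.03545,-2.05308) → ×s → (4.13129,-2.10184) → (4.13,-2.10)
v3: (3.5,3.5) → rotate → (4.50855,2.04280) → ×s → (4.61562,2.09131) → (4.62,2.09)
v4: (1.5,5) → rotate → (3.16511,4.15115) → ×s → (3.24028,4.24974) → (3.24,4.25)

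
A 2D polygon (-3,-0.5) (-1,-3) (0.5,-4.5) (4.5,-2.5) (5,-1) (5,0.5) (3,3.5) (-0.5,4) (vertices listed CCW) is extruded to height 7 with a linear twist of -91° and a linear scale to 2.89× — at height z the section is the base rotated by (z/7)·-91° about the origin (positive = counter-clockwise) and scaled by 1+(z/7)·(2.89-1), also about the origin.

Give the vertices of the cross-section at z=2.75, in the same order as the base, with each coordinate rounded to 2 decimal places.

Cross-section at z=2.75: (-4.75,2.35) (-4.47,-3.22) (-3.87,-6.87) (3.82,-8.12) (6.05,-6.50) (7.58,-4.38) (7.81,1.90) (3.37,6.17)

t = z/height = 2.75/7 = 0.392857
s = 1 + (scale-1)·z/height = 1 + (2.89-1)·2.75/7 = 1.742500
θ = twist·z/height = -91°·2.75/7 = -35.7500° = -0.623955 rad
cos θ = 0.811574, sin θ = -0.584250 (intermediates below are computed at full precision and shown rounded to 5 d.p.)
v1: (-3,-0.5) → rotate → (-2.72685,1.34696) → ×s → (-4.75153,2.34708) → (-4.75,2.35)
v2: (-1,-3) → rotate → (-2.56432,-1.85047) → ×s → (-4.46833,-3.22445) → (-4.47,-3.22)
v3: (0.5,-4.5) → rotate → (-2.22334,-3.94421) → ×s → (-3.87416,-6.87278) → (-3.87,-6.87)
v4: (4.5,-2.5) → rotate → (2.19146,-4.65806) → ×s → (3.81862,-8.11667) → (3.82,-8.12)
v5: (5,-1) → rotate → (3.47362,-3.73282) → ×s → (6.05278,-6.50444) → (6.05,-6.50)
v6: (5,0.5) → rotate → (4.34999,-2.51546) → ×s → (7.57987,-4.38319) → (7.58,-4.38)
v7: (3,3.5) → rotate → (4.47960,1.08776) → ×s → (7.80570,1.89542) → (7.81,1.90)
v8: (-0.5,4) → rotate → (1.93121,3.53842) → ×s → (3.36514,6.16570) → (3.37,6.17)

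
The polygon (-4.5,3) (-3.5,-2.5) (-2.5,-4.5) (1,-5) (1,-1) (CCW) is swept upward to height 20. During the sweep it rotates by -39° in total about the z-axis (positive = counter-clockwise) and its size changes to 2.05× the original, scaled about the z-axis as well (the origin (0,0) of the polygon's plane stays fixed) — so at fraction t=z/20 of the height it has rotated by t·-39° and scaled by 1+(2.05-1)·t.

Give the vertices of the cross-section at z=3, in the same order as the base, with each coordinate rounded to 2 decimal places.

t = z/height = 3/20 = 0.15
s = 1 + (scale-1)·z/height = 1 + (2.05-1)·3/20 = 1.157500
θ = twist·z/height = -39°·3/20 = -5.8500° = -0.102102 rad
cos θ = 0.994792, sin θ = -0.101924 (intermediates below are computed at full precision and shown rounded to 5 d.p.)
v1: (-4.5,3) → rotate → (-4.17079,3.44304) → ×s → (-4.82769,3.98531) → (-4.83,3.99)
v2: (-3.5,-2.5) → rotate → (-3.73658,-2.13024) → ×s → (-4.32510,-2.46576) → (-4.33,-2.47)
v3: (-2.5,-4.5) → rotate → (-2.94564,-4.22175) → ×s → (-3.40958,-4.88668) → (-3.41,-4.89)
v4: (1,-5) → rotate → (0.48517,-5.07589) → ×s → (0.56158,-5.87534) → (0.56,-5.88)
v5: (1,-1) → rotate → (0.89287,-1.09672) → ×s → (1.03349,-1.26945) → (1.03,-1.27)

Cross-section at z=3: (-4.83,3.99) (-4.33,-2.47) (-3.41,-4.89) (0.56,-5.88) (1.03,-1.27)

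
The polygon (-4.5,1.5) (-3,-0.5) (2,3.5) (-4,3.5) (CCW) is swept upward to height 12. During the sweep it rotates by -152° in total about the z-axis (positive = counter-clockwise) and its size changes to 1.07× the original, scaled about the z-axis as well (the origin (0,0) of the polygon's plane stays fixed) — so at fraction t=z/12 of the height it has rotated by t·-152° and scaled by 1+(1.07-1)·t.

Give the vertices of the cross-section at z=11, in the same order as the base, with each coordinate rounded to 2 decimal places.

Cross-section at z=11: (4.67,1.91) (2.07,2.48) (0.81,-4.21) (5.66,-0.05)

t = z/height = 11/12 = 0.916667
s = 1 + (scale-1)·z/height = 1 + (1.07-1)·11/12 = 1.064167
θ = twist·z/height = -152°·11/12 = -139.3333° = -2.431825 rad
cos θ = -0.758514, sin θ = -0.651657 (intermediates below are computed at full precision and shown rounded to 5 d.p.)
v1: (-4.5,1.5) → rotate → (4.39080,1.79469) → ×s → (4.67254,1.90985) → (4.67,1.91)
v2: (-3,-0.5) → rotate → (1.94971,2.33423) → ×s → (2.07482,2.48401) → (2.07,2.48)
v3: (2,3.5) → rotate → (0.76377,-3.95811) → ×s → (0.81278,-4.21209) → (0.81,-4.21)
v4: (-4,3.5) → rotate → (5.31485,-0.04817) → ×s → (5.65589,-0.05126) → (5.66,-0.05)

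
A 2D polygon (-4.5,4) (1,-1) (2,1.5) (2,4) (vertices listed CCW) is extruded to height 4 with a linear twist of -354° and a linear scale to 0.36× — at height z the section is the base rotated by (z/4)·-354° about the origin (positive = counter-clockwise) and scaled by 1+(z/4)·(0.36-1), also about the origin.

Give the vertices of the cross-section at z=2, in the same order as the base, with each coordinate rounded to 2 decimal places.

t = z/height = 2/4 = 0.5
s = 1 + (scale-1)·z/height = 1 + (0.36-1)·2/4 = 0.680000
θ = twist·z/height = -354°·2/4 = -177.0000° = -3.089233 rad
cos θ = -0.998630, sin θ = -0.052336 (intermediates below are computed at full precision and shown rounded to 5 d.p.)
v1: (-4.5,4) → rotate → (4.70318,-3.75901) → ×s → (3.19816,-2.55612) → (3.20,-2.56)
v2: (1,-1) → rotate → (-1.05097,0.94629) → ×s → (-0.71466,0.64348) → (-0.71,0.64)
v3: (2,1.5) → rotate → (-1.91876,-1.60262) → ×s → (-1.30475,-1.08978) → (-1.30,-1.09)
v4: (2,4) → rotate → (-1.78792,-4.09919) → ×s → (-1.21578,-2.78745) → (-1.22,-2.79)

Cross-section at z=2: (3.20,-2.56) (-0.71,0.64) (-1.30,-1.09) (-1.22,-2.79)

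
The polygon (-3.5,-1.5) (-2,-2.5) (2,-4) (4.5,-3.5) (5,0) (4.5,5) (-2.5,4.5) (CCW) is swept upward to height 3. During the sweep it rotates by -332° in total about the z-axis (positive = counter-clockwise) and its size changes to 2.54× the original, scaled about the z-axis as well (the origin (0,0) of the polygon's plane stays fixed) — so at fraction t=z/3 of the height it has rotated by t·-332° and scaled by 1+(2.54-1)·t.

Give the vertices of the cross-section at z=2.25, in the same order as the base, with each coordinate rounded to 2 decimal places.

t = z/height = 2.25/3 = 0.75
s = 1 + (scale-1)·z/height = 1 + (2.54-1)·2.25/3 = 2.155000
θ = twist·z/height = -332°·2.25/3 = -249.0000° = -4.345870 rad
cos θ = -0.358368, sin θ = 0.933580 (intermediates below are computed at full precision and shown rounded to 5 d.p.)
v1: (-3.5,-1.5) → rotate → (2.65466,-2.72998) → ×s → (5.72079,-5.88311) → (5.72,-5.88)
v2: (-2,-2.5) → rotate → (3.05069,-0.97124) → ×s → (6.57423,-2.09302) → (6.57,-2.09)
v3: (2,-4) → rotate → (3.01759,3.30063) → ×s → (6.50290,7.11286) → (6.50,7.11)
v4: (4.5,-3.5) → rotate → (1.65488,5.45540) → ×s → (3.56626,11.75639) → (3.57,11.76)
v5: (5,0) → rotate → (-1.79184,4.66790) → ×s → (-3.86141,10.05933) → (-3.86,10.06)
v6: (4.5,5) → rotate → (-6.28056,2.40927) → ×s → (-13.53460,5.19198) → (-13.53,5.19)
v7: (-2.5,4.5) → rotate → (-3.30519,-3.94661) → ×s → (-7.12269,-8.50494) → (-7.12,-8.50)

Cross-section at z=2.25: (5.72,-5.88) (6.57,-2.09) (6.50,7.11) (3.57,11.76) (-3.86,10.06) (-13.53,5.19) (-7.12,-8.50)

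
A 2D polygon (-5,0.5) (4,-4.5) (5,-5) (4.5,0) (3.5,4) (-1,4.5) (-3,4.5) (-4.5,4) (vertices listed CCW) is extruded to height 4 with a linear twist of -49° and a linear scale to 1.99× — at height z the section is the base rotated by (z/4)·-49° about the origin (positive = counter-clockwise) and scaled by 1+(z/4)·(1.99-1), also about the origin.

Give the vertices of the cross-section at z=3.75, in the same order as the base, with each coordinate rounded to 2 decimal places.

t = z/height = 3.75/4 = 0.9375
s = 1 + (scale-1)·z/height = 1 + (1.99-1)·3.75/4 = 1.928125
θ = twist·z/height = -49°·3.75/4 = -45.9375° = -0.801761 rad
cos θ = 0.695443, sin θ = -0.718582 (intermediates below are computed at full precision and shown rounded to 5 d.p.)
v1: (-5,0.5) → rotate → (-3.11792,3.94063) → ×s → (-6.01174,7.59803) → (-6.01,7.60)
v2: (4,-4.5) → rotate → (-0.45185,-6.00382) → ×s → (-0.87122,-11.57611) → (-0.87,-11.58)
v3: (5,-5) → rotate → (-0.11569,-7.07012) → ×s → (-0.22307,-13.63208) → (-0.22,-13.63)
v4: (4.5,0) → rotate → (3.12949,-3.23362) → ×s → (6.03405,-6.23482) → (6.03,-6.23)
v5: (3.5,4) → rotate → (5.30838,0.26673) → ×s → (10.23521,0.51430) → (10.24,0.51)
v6: (-1,4.5) → rotate → (2.53817,3.84807) → ×s → (4.89392,7.41957) → (4.89,7.42)
v7: (-3,4.5) → rotate → (1.14729,5.28524) → ×s → (2.21212,10.19060) → (2.21,10.19)
v8: (-4.5,4) → rotate → (-0.25517,6.01539) → ×s → (-0.49199,11.59842) → (-0.49,11.60)

Cross-section at z=3.75: (-6.01,7.60) (-0.87,-11.58) (-0.22,-13.63) (6.03,-6.23) (10.24,0.51) (4.89,7.42) (2.21,10.19) (-0.49,11.60)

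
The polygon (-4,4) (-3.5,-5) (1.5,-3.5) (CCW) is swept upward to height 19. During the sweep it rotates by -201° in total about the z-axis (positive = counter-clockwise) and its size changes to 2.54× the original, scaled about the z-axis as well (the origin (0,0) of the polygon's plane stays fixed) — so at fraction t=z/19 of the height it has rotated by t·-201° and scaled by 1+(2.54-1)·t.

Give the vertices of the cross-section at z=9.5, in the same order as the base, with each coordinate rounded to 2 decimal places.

t = z/height = 9.5/19 = 0.5
s = 1 + (scale-1)·z/height = 1 + (2.54-1)·9.5/19 = 1.770000
θ = twist·z/height = -201°·9.5/19 = -100.5000° = -1.754056 rad
cos θ = -0.182236, sin θ = -0.983255 (intermediates below are computed at full precision and shown rounded to 5 d.p.)
v1: (-4,4) → rotate → (4.66196,3.20408) → ×s → (8.25167,5.67122) → (8.25,5.67)
v2: (-3.5,-5) → rotate → (-4.27845,4.35257) → ×s → (-7.57286,7.70405) → (-7.57,7.70)
v3: (1.5,-3.5) → rotate → (-3.71475,-0.83706) → ×s → (-6.57510,-1.48159) → (-6.58,-1.48)

Cross-section at z=9.5: (8.25,5.67) (-7.57,7.70) (-6.58,-1.48)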